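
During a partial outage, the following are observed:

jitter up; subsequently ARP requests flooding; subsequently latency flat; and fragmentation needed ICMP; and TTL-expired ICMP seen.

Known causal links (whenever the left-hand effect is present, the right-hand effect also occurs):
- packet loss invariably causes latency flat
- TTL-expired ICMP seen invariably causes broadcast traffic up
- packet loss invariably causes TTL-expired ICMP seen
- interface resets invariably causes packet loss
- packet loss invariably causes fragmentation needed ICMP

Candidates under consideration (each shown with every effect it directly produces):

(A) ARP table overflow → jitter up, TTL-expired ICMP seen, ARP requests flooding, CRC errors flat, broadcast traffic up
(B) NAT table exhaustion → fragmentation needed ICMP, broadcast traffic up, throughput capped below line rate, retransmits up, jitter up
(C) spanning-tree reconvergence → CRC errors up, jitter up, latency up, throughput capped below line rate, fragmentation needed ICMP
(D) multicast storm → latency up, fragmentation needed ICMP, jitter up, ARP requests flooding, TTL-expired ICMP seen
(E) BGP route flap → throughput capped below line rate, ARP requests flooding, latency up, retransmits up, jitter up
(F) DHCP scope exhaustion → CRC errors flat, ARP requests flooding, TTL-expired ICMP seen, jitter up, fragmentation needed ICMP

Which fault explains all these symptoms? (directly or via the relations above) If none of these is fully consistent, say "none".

none

Testing each hypothesis:
(A) ARP table overflow — does not account for latency flat, fragmentation needed ICMP
(B) NAT table exhaustion — does not account for ARP requests flooding, latency flat, TTL-expired ICMP seen
(C) spanning-tree reconvergence — fails on ARP requests flooding, latency flat, TTL-expired ICMP seen (predicts latency up, not latency flat)
(D) multicast storm — fails on latency flat (predicts latency up, not latency flat)
(E) BGP route flap — fails on latency flat, fragmentation needed ICMP, TTL-expired ICMP seen (predicts latency up, not latency flat)
(F) DHCP scope exhaustion — jitter up +; ARP requests flooding +; latency flat -; fragmentation needed ICMP +; TTL-expired ICMP seen +
No candidate is consistent with all observations.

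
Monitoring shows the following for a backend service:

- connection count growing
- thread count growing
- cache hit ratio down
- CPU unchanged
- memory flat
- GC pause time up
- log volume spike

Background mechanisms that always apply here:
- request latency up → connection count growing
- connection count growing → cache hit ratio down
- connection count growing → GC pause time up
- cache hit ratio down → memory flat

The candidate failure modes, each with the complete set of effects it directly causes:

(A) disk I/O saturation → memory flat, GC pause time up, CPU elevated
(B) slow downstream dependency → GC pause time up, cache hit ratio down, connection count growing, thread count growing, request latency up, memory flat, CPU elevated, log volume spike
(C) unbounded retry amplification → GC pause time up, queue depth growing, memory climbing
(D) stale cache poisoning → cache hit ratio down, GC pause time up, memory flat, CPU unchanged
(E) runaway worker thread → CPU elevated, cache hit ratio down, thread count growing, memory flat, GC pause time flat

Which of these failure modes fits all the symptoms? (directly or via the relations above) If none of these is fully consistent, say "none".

Checking each candidate against the observations:
(A) disk I/O saturation — connection count growing miss; thread count growing miss; cache hit ratio down miss; CPU unchanged miss; memory flat match; GC pause time up match; log volume spike miss
(B) slow downstream dependency — fails on CPU unchanged (predicts CPU elevated, not CPU unchanged)
(C) unbounded retry amplification — connection count growing miss; thread count growing miss; cache hit ratio down miss; CPU unchanged miss; memory flat miss; GC pause time up match; log volume spike miss
(D) stale cache poisoning — does not account for connection count growing, thread count growing, log volume spike
(E) runaway worker thread — connection count growing miss; thread count growing match; cache hit ratio down match; CPU unchanged miss; memory flat match; GC pause time up miss; log volume spike miss
No candidate is consistent with all observations.

none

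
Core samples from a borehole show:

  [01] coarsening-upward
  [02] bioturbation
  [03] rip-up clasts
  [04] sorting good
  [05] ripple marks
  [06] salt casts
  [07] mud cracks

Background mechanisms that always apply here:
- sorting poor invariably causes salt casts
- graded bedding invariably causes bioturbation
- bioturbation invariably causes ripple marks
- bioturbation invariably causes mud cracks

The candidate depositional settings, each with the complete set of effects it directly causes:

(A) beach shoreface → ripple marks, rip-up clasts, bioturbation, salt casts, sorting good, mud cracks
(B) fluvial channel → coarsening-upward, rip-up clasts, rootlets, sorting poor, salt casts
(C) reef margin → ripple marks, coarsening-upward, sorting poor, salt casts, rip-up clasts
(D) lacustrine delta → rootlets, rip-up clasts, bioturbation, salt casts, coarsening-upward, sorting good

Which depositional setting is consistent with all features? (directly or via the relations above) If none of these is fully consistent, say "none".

D

Per-candidate check:
(A) beach shoreface — does not account for coarsening-upward
(B) fluvial channel — fails on bioturbation, sorting good, ripple marks, mud cracks (predicts sorting poor, not sorting good)
(C) reef margin — coarsening-upward ✓; bioturbation ✗; rip-up clasts ✓; sorting good ✗; ripple marks ✓; salt casts ✓; mud cracks ✗
(D) lacustrine delta — accounts for every observation (ripple marks by bioturbation → ripple marks)
(D) alone accounts for all the evidence.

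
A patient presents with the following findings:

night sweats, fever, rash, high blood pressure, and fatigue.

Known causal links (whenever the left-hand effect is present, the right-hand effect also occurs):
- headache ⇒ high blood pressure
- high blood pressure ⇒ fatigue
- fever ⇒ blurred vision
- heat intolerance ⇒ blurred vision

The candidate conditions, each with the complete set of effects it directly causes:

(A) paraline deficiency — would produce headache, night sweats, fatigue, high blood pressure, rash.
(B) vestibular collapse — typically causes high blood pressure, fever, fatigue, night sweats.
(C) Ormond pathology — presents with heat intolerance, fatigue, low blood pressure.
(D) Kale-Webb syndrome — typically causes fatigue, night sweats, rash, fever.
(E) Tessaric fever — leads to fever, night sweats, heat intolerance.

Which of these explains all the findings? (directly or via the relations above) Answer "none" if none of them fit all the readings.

none

For each candidate, compare predicted effects to what was observed:
(A) paraline deficiency — does not account for fever
(B) vestibular collapse — does not account for rash
(C) Ormond pathology — night sweats -; fever -; rash -; high blood pressure -; fatigue +
(D) Kale-Webb syndrome — does not account for high blood pressure
(E) Tessaric fever — does not account for rash, high blood pressure, fatigue
None of the listed candidates fits everything.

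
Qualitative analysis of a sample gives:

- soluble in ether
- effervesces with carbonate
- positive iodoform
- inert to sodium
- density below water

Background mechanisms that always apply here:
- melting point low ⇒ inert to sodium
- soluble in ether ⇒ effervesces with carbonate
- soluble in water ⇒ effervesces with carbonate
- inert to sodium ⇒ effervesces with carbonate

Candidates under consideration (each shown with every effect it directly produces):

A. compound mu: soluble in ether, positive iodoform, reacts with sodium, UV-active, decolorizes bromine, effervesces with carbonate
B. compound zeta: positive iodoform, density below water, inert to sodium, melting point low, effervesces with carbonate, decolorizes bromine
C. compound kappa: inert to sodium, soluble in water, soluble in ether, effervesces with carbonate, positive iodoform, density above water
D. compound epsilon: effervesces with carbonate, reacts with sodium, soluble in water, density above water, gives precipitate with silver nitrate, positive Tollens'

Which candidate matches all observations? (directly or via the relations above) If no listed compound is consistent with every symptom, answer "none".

none

Checking each candidate against the observations:
(A) compound mu — soluble in ether yes; effervesces with carbonate yes; positive iodoform yes; inert to sodium NO; density below water NO
(B) compound zeta — does not account for soluble in ether
(C) compound kappa — fails on density below water (predicts density above water, not density below water)
(D) compound epsilon — soluble in ether NO; effervesces with carbonate yes; positive iodoform NO; inert to sodium NO; density below water NO
Every candidate fails on at least one observation.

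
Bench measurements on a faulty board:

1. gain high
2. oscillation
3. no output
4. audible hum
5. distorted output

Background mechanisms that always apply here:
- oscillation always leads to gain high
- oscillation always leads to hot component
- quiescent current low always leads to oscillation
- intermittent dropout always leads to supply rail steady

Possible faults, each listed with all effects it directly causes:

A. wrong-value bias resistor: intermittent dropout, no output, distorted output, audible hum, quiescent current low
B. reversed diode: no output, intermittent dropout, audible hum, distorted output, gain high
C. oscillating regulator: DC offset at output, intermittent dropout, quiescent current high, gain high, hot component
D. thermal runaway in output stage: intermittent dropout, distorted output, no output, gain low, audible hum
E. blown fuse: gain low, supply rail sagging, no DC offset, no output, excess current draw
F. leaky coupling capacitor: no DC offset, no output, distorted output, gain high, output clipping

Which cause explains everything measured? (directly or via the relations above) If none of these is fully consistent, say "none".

Checking each candidate against the observations:
(A) wrong-value bias resistor — gain high match (via quiescent current low → oscillation → gain high); oscillation match (via quiescent current low → oscillation); no output match; audible hum match; distorted output match
(B) reversed diode — gain high match; oscillation miss; no output match; audible hum match; distorted output match
(C) oscillating regulator — gain high match; oscillation miss; no output miss; audible hum miss; distorted output miss
(D) thermal runaway in output stage — gain high miss; oscillation miss; no output match; audible hum match; distorted output match
(E) blown fuse — gain high miss; oscillation miss; no output match; audible hum miss; distorted output miss
(F) leaky coupling capacitor — does not account for oscillation, audible hum
(A) is the only candidate with no mismatches.

A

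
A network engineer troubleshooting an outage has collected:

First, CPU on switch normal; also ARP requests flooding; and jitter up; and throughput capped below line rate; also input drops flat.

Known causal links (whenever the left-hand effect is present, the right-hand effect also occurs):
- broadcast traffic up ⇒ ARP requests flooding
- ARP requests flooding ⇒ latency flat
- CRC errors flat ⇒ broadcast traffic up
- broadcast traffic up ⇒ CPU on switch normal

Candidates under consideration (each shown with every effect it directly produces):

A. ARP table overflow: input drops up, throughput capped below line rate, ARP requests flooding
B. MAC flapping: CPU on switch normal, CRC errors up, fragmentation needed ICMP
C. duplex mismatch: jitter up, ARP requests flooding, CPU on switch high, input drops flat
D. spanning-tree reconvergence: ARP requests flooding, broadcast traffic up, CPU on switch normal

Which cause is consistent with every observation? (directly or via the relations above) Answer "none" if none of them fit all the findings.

none

Testing each hypothesis:
(A) ARP table overflow — CPU on switch normal miss; ARP requests flooding match; jitter up miss; throughput capped below line rate match; input drops flat miss
(B) MAC flapping — does not account for ARP requests flooding, jitter up, throughput capped below line rate, input drops flat
(C) duplex mismatch — fails on CPU on switch normal, throughput capped below line rate (predicts CPU on switch high, not CPU on switch normal)
(D) spanning-tree reconvergence — CPU on switch normal match; ARP requests flooding match; jitter up miss; throughput capped below line rate miss; input drops flat miss
Every candidate fails on at least one observation.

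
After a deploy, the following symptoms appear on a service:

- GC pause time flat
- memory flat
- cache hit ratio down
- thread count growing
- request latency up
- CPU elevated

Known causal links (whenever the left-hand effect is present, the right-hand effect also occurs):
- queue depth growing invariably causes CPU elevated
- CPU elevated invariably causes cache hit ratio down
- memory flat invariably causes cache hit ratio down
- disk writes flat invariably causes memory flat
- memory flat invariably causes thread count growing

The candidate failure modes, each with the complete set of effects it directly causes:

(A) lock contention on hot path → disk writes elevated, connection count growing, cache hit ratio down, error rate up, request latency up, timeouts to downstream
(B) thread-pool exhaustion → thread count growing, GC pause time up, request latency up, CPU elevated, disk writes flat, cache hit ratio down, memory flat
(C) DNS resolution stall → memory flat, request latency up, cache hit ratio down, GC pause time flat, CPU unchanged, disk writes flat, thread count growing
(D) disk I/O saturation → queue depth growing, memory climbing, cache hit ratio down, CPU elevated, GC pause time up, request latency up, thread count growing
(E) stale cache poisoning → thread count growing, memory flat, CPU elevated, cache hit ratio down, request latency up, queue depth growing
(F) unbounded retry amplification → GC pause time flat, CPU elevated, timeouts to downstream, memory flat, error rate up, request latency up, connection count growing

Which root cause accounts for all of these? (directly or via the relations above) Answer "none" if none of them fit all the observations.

Testing each hypothesis:
(A) lock contention on hot path — does not account for GC pause time flat, memory flat, thread count growing, CPU elevated
(B) thread-pool exhaustion — GC pause time flat miss; memory flat match; cache hit ratio down match; thread count growing match; request latency up match; CPU elevated match
(C) DNS resolution stall — fails on CPU elevated (predicts CPU unchanged, not CPU elevated)
(D) disk I/O saturation — GC pause time flat miss; memory flat miss; cache hit ratio down match; thread count growing match; request latency up match; CPU elevated match
(E) stale cache poisoning — does not account for GC pause time flat
(F) unbounded retry amplification — accounts for every observation (cache hit ratio down through memory flat → cache hit ratio down)
(F) alone accounts for all the evidence.

F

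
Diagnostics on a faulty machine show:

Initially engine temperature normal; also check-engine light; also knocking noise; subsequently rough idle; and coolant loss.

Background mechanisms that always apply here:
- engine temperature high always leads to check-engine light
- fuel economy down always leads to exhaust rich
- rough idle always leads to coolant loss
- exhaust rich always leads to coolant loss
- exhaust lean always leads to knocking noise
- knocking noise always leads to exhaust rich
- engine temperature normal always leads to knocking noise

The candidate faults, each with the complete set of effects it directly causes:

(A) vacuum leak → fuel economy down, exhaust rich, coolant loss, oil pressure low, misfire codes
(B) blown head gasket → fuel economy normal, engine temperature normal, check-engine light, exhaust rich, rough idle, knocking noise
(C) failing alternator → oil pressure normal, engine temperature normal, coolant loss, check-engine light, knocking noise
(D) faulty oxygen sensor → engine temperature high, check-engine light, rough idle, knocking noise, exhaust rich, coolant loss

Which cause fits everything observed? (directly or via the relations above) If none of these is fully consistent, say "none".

B

Testing each hypothesis:
(A) vacuum leak — engine temperature normal -; check-engine light -; knocking noise -; rough idle -; coolant loss +
(B) blown head gasket — accounts for every observation (coolant loss via rough idle → coolant loss)
(C) failing alternator — does not account for rough idle
(D) faulty oxygen sensor — fails on engine temperature normal (predicts engine temperature high, not engine temperature normal)
(B) is the only candidate with no mismatches.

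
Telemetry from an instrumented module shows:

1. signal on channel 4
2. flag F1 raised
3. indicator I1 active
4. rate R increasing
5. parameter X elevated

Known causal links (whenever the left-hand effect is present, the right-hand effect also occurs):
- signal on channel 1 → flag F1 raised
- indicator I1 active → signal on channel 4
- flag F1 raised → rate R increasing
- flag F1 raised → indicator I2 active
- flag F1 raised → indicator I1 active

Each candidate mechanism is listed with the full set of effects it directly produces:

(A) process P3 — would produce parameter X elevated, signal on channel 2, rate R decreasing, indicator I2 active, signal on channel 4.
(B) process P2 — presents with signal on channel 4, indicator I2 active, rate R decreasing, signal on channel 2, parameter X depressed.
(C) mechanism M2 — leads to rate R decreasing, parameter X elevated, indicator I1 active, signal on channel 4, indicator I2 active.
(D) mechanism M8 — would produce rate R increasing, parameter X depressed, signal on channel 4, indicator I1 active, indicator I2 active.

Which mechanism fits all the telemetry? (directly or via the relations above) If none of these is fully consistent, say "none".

none

Checking each candidate against the observations:
(A) process P3 — signal on channel 4 yes; flag F1 raised NO; indicator I1 active NO; rate R increasing NO; parameter X elevated yes
(B) process P2 — fails on flag F1 raised, indicator I1 active, rate R increasing, parameter X elevated (predicts rate R decreasing, not rate R increasing; predicts parameter X depressed, not parameter X elevated)
(C) mechanism M2 — signal on channel 4 yes; flag F1 raised NO; indicator I1 active yes; rate R increasing NO; parameter X elevated yes
(D) mechanism M8 — signal on channel 4 yes; flag F1 raised NO; indicator I1 active yes; rate R increasing yes; parameter X elevated NO
None of the listed candidates fits everything.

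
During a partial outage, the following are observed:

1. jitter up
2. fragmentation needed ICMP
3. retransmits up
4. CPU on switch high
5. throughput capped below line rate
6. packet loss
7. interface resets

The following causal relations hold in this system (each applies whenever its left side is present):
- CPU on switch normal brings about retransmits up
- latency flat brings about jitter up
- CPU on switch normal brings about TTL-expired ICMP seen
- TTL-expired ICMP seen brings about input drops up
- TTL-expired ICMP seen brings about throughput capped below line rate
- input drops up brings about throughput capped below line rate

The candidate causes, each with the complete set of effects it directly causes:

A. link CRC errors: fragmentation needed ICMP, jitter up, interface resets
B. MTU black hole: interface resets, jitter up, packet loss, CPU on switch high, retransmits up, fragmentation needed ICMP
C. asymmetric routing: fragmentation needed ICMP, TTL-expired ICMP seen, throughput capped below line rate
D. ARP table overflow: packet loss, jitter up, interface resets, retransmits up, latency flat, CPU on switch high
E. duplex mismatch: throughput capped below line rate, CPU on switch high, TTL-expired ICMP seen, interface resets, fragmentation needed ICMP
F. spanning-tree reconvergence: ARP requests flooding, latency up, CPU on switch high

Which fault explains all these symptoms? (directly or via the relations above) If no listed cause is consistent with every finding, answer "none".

none

Testing each hypothesis:
(A) link CRC errors — does not account for retransmits up, CPU on switch high, throughput capped below line rate, packet loss
(B) MTU black hole — jitter up +; fragmentation needed ICMP +; retransmits up +; CPU on switch high +; throughput capped below line rate -; packet loss +; interface resets +
(C) asymmetric routing — jitter up -; fragmentation needed ICMP +; retransmits up -; CPU on switch high -; throughput capped below line rate +; packet loss -; interface resets -
(D) ARP table overflow — jitter up +; fragmentation needed ICMP -; retransmits up +; CPU on switch high +; throughput capped below line rate -; packet loss +; interface resets +
(E) duplex mismatch — jitter up -; fragmentation needed ICMP +; retransmits up -; CPU on switch high +; throughput capped below line rate +; packet loss -; interface resets +
(F) spanning-tree reconvergence — jitter up -; fragmentation needed ICMP -; retransmits up -; CPU on switch high +; throughput capped below line rate -; packet loss -; interface resets -
None of the listed candidates fits everything.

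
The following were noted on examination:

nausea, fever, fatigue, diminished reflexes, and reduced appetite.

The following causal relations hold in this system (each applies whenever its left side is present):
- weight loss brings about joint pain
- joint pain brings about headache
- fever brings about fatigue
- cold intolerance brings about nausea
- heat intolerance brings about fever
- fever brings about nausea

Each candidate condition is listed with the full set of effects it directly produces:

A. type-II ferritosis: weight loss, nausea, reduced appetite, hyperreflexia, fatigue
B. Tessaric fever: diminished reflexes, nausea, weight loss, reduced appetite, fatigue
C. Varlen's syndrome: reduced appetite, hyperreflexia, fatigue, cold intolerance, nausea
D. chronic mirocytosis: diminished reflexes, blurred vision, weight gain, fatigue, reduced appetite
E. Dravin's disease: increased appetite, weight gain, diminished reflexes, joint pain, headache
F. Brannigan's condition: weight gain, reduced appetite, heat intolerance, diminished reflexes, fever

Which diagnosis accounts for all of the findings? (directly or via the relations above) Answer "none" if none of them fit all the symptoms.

Checking each candidate against the observations:
(A) type-II ferritosis — nausea +; fever -; fatigue +; diminished reflexes -; reduced appetite +
(B) Tessaric fever — does not account for fever
(C) Varlen's syndrome — nausea +; fever -; fatigue +; diminished reflexes -; reduced appetite +
(D) chronic mirocytosis — nausea -; fever -; fatigue +; diminished reflexes +; reduced appetite +
(E) Dravin's disease — fails on nausea, fever, fatigue, reduced appetite (predicts increased appetite, not reduced appetite)
(F) Brannigan's condition — accounts for every observation (nausea through fever → nausea)
(F) is the only candidate with no mismatches.

F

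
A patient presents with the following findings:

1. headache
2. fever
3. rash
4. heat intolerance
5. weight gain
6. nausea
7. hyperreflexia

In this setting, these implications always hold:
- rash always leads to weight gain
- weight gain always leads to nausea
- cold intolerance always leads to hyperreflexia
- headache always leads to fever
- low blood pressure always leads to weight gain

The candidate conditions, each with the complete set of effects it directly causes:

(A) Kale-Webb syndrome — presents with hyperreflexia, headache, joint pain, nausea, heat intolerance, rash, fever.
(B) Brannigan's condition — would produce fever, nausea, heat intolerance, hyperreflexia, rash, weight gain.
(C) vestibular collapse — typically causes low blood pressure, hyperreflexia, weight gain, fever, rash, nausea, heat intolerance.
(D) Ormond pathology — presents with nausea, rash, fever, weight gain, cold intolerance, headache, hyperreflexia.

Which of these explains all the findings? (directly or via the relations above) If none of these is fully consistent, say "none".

A

Per-candidate check:
(A) Kale-Webb syndrome — headache yes; fever yes; rash yes; heat intolerance yes; weight gain yes (via rash → weight gain); nausea yes; hyperreflexia yes
(B) Brannigan's condition — headache NO; fever yes; rash yes; heat intolerance yes; weight gain yes; nausea yes; hyperreflexia yes
(C) vestibular collapse — headache NO; fever yes; rash yes; heat intolerance yes; weight gain yes; nausea yes; hyperreflexia yes
(D) Ormond pathology — headache yes; fever yes; rash yes; heat intolerance NO; weight gain yes; nausea yes; hyperreflexia yes
(A) alone accounts for all the evidence.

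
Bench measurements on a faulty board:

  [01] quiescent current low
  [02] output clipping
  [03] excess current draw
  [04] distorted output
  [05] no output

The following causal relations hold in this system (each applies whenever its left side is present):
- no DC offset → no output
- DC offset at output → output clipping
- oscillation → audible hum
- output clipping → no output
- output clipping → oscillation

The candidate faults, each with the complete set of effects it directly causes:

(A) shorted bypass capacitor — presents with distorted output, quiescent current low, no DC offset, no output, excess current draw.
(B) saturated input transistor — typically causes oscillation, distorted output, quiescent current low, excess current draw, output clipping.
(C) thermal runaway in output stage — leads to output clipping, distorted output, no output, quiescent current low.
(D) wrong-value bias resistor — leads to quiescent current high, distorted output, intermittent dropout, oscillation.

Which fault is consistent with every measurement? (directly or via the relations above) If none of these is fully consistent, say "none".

For each candidate, compare predicted effects to what was observed:
(A) shorted bypass capacitor — does not account for output clipping
(B) saturated input transistor — quiescent current low +; output clipping +; excess current draw +; distorted output +; no output + (through output clipping → no output)
(C) thermal runaway in output stage — does not account for excess current draw
(D) wrong-value bias resistor — quiescent current low -; output clipping -; excess current draw -; distorted output +; no output -
(B) alone accounts for all the evidence.

B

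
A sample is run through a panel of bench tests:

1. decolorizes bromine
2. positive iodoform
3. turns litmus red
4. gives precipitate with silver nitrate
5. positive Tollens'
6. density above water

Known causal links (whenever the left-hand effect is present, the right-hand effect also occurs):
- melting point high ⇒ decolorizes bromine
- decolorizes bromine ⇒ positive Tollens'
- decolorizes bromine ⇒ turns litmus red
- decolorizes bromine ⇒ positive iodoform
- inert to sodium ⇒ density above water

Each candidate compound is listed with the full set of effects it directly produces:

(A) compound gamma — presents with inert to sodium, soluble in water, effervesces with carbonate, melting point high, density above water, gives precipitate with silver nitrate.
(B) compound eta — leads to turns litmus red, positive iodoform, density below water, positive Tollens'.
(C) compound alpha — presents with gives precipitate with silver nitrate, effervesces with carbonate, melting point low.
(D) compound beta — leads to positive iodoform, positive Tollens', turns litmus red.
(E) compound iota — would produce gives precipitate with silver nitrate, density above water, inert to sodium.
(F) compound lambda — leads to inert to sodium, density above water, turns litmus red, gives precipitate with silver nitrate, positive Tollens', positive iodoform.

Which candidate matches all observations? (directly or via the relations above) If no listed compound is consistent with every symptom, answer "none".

A

Testing each hypothesis:
(A) compound gamma — accounts for every observation (decolorizes bromine via melting point high → decolorizes bromine)
(B) compound eta — fails on decolorizes bromine, gives precipitate with silver nitrate, density above water (predicts density below water, not density above water)
(C) compound alpha — decolorizes bromine NO; positive iodoform NO; turns litmus red NO; gives precipitate with silver nitrate yes; positive Tollens' NO; density above water NO
(D) compound beta — decolorizes bromine NO; positive iodoform yes; turns litmus red yes; gives precipitate with silver nitrate NO; positive Tollens' yes; density above water NO
(E) compound iota — decolorizes bromine NO; positive iodoform NO; turns litmus red NO; gives precipitate with silver nitrate yes; positive Tollens' NO; density above water yes
(F) compound lambda — decolorizes bromine NO; positive iodoform yes; turns litmus red yes; gives precipitate with silver nitrate yes; positive Tollens' yes; density above water yes
(A) is the only candidate with no mismatches.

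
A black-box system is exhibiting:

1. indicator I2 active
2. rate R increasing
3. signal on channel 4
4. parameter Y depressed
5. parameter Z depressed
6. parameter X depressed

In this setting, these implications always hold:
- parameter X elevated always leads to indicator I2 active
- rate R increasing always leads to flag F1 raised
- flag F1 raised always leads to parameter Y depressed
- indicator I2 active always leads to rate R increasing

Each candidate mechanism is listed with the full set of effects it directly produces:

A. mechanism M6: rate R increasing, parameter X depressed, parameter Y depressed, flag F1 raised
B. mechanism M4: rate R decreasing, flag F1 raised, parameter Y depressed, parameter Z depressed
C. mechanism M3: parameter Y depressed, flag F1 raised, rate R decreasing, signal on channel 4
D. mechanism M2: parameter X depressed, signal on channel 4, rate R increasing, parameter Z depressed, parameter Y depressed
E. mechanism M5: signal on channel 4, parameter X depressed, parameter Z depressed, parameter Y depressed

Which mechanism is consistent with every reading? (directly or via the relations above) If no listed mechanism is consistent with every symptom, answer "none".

For each candidate, compare predicted effects to what was observed:
(A) mechanism M6 — does not account for indicator I2 active, signal on channel 4, parameter Z depressed
(B) mechanism M4 — indicator I2 active miss; rate R increasing miss; signal on channel 4 miss; parameter Y depressed match; parameter Z depressed match; parameter X depressed miss
(C) mechanism M3 — indicator I2 active miss; rate R increasing miss; signal on channel 4 match; parameter Y depressed match; parameter Z depressed miss; parameter X depressed miss
(D) mechanism M2 — indicator I2 active miss; rate R increasing match; signal on channel 4 match; parameter Y depressed match; parameter Z depressed match; parameter X depressed match
(E) mechanism M5 — indicator I2 active miss; rate R increasing miss; signal on channel 4 match; parameter Y depressed match; parameter Z depressed match; parameter X depressed match
None of the listed candidates fits everything.

none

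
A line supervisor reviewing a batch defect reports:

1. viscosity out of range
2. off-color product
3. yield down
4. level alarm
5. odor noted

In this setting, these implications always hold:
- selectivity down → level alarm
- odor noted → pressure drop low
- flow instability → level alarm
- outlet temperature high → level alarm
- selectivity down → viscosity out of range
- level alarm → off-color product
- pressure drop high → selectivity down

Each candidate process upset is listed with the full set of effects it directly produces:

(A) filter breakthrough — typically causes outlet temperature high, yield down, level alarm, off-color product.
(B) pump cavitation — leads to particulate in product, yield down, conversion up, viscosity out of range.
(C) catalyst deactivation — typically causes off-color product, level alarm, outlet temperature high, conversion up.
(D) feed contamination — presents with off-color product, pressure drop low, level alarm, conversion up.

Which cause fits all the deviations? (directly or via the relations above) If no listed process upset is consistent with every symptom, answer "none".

Per-candidate check:
(A) filter breakthrough — viscosity out of range miss; off-color product match; yield down match; level alarm match; odor noted miss
(B) pump cavitation — viscosity out of range match; off-color product miss; yield down match; level alarm miss; odor noted miss
(C) catalyst deactivation — viscosity out of range miss; off-color product match; yield down miss; level alarm match; odor noted miss
(D) feed contamination — viscosity out of range miss; off-color product match; yield down miss; level alarm match; odor noted miss
Every candidate fails on at least one observation.

none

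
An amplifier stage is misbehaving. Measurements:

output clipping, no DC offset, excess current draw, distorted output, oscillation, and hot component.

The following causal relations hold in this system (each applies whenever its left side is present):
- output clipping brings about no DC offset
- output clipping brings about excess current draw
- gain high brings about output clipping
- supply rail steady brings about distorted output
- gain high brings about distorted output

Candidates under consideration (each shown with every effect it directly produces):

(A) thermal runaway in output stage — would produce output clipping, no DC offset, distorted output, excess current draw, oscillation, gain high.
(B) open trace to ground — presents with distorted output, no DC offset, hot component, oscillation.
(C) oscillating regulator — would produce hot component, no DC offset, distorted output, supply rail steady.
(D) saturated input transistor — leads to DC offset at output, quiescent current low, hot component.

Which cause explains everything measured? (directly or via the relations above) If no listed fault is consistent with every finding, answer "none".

Testing each hypothesis:
(A) thermal runaway in output stage — output clipping yes; no DC offset yes; excess current draw yes; distorted output yes; oscillation yes; hot component NO
(B) open trace to ground — output clipping NO; no DC offset yes; excess current draw NO; distorted output yes; oscillation yes; hot component yes
(C) oscillating regulator — output clipping NO; no DC offset yes; excess current draw NO; distorted output yes; oscillation NO; hot component yes
(D) saturated input transistor — fails on output clipping, no DC offset, excess current draw, distorted output, oscillation (predicts DC offset at output, not no DC offset)
None of the listed candidates fits everything.

none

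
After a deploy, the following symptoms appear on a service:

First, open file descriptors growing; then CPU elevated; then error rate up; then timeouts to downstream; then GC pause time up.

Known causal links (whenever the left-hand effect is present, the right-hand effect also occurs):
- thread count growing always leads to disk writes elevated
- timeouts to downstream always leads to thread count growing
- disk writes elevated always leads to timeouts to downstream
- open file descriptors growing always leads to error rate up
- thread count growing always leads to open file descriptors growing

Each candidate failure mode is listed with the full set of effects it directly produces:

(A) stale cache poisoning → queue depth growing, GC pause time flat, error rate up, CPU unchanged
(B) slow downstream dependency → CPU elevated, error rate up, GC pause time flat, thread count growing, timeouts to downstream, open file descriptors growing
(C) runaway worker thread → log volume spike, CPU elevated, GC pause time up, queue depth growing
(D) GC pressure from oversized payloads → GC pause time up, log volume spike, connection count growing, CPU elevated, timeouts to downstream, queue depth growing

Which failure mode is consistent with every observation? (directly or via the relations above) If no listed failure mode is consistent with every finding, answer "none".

Testing each hypothesis:
(A) stale cache poisoning — open file descriptors growing NO; CPU elevated NO; error rate up yes; timeouts to downstream NO; GC pause time up NO
(B) slow downstream dependency — open file descriptors growing yes; CPU elevated yes; error rate up yes; timeouts to downstream yes; GC pause time up NO
(C) runaway worker thread — does not account for open file descriptors growing, error rate up, timeouts to downstream
(D) GC pressure from oversized payloads — accounts for every observation (open file descriptors growing through timeouts to downstream → thread count growing → open file descriptors growing)
(D) alone accounts for all the evidence.

D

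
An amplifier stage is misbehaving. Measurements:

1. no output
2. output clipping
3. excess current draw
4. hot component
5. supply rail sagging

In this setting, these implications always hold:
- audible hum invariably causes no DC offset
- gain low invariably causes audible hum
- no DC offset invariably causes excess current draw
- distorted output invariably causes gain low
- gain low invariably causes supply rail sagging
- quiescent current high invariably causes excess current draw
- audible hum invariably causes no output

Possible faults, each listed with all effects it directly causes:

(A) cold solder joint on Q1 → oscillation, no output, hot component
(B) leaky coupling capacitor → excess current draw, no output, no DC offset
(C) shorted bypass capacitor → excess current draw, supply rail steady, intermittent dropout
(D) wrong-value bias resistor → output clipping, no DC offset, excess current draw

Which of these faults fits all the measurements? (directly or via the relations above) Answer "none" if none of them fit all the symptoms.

none

Testing each hypothesis:
(A) cold solder joint on Q1 — does not account for output clipping, excess current draw, supply rail sagging
(B) leaky coupling capacitor — no output match; output clipping miss; excess current draw match; hot component miss; supply rail sagging miss
(C) shorted bypass capacitor — fails on no output, output clipping, hot component, supply rail sagging (predicts supply rail steady, not supply rail sagging)
(D) wrong-value bias resistor — does not account for no output, hot component, supply rail sagging
No candidate is consistent with all observations.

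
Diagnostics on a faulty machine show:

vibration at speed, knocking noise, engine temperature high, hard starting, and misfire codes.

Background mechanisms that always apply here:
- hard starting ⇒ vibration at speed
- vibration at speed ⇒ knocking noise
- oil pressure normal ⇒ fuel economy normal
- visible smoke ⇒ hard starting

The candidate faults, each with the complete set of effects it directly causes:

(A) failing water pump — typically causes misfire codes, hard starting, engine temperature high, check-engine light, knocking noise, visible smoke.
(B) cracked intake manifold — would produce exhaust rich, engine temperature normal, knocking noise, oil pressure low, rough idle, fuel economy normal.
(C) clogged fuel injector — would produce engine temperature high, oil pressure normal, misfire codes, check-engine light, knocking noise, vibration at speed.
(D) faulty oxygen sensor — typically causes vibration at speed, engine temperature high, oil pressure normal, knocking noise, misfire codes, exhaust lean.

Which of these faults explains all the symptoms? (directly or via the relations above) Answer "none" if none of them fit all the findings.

A

Checking each candidate against the observations:
(A) failing water pump — accounts for every observation (vibration at speed via hard starting → vibration at speed)
(B) cracked intake manifold — fails on vibration at speed, engine temperature high, hard starting, misfire codes (predicts engine temperature normal, not engine temperature high)
(C) clogged fuel injector — does not account for hard starting
(D) faulty oxygen sensor — does not account for hard starting
Only (A) is consistent with every observation.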